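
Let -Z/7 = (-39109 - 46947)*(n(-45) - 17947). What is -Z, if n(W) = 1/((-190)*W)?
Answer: 46217577131404/4275 ≈ 1.0811e+10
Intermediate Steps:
n(W) = -1/(190*W)
Z = -46217577131404/4275 (Z = -7*(-39109 - 46947)*(-1/190/(-45) - 17947) = -(-602392)*(-1/190*(-1/45) - 17947) = -(-602392)*(1/8550 - 17947) = -(-602392)*(-153446849)/8550 = -7*6602511018772/4275 = -46217577131404/4275 ≈ -1.0811e+10)
-Z = -1*(-46217577131404/4275) = 46217577131404/4275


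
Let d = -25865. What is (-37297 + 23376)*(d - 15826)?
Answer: 580380411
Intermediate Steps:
(-37297 + 23376)*(d - 15826) = (-37297 + 23376)*(-25865 - 15826) = -13921*(-41691) = 580380411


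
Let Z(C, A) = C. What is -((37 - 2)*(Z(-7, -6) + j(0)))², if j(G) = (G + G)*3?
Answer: -60025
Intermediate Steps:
j(G) = 6*G (j(G) = (2*G)*3 = 6*G)
-((37 - 2)*(Z(-7, -6) + j(0)))² = -((37 - 2)*(-7 + 6*0))² = -(35*(-7 + 0))² = -(35*(-7))² = -1*(-245)² = -1*60025 = -60025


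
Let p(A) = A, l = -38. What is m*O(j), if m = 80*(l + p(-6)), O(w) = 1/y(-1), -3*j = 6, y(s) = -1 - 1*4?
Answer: 704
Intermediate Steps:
y(s) = -5 (y(s) = -1 - 4 = -5)
j = -2 (j = -⅓*6 = -2)
O(w) = -⅕ (O(w) = 1/(-5) = -⅕)
m = -3520 (m = 80*(-38 - 6) = 80*(-44) = -3520)
m*O(j) = -3520*(-⅕) = 704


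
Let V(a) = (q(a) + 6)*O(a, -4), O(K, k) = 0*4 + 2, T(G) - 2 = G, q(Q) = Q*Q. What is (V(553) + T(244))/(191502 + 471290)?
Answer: 152969/165698 ≈ 0.92318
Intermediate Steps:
q(Q) = Q**2
T(G) = 2 + G
O(K, k) = 2 (O(K, k) = 0 + 2 = 2)
V(a) = 12 + 2*a**2 (V(a) = (a**2 + 6)*2 = (6 + a**2)*2 = 12 + 2*a**2)
(V(553) + T(244))/(191502 + 471290) = ((12 + 2*553**2) + (2 + 244))/(191502 + 471290) = ((12 + 2*305809) + 246)/662792 = ((12 + 611618) + 246)*(1/662792) = (611630 + 246)*(1/662792) = 611876*(1/662792) = 152969/165698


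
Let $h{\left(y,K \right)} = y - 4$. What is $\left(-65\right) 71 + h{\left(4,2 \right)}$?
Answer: $-4615$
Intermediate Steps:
$h{\left(y,K \right)} = -4 + y$ ($h{\left(y,K \right)} = y - 4 = -4 + y$)
$\left(-65\right) 71 + h{\left(4,2 \right)} = \left(-65\right) 71 + \left(-4 + 4\right) = -4615 + 0 = -4615$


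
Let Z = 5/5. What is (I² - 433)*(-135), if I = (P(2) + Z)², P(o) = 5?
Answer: -116505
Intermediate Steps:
Z = 1 (Z = 5*(⅕) = 1)
I = 36 (I = (5 + 1)² = 6² = 36)
(I² - 433)*(-135) = (36² - 433)*(-135) = (1296 - 433)*(-135) = 863*(-135) = -116505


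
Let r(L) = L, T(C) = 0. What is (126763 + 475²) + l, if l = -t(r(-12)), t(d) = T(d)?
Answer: 352388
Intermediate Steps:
t(d) = 0
l = 0 (l = -1*0 = 0)
(126763 + 475²) + l = (126763 + 475²) + 0 = (126763 + 225625) + 0 = 352388 + 0 = 352388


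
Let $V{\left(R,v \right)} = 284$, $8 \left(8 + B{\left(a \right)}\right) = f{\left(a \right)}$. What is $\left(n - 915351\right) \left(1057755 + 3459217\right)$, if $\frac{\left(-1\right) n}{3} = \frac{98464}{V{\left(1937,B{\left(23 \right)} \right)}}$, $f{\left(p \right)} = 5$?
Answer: $- \frac{293891222787468}{71} \approx -4.1393 \cdot 10^{12}$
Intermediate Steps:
$B{\left(a \right)} = - \frac{59}{8}$ ($B{\left(a \right)} = -8 + \frac{1}{8} \cdot 5 = -8 + \frac{5}{8} = - \frac{59}{8}$)
$n = - \frac{73848}{71}$ ($n = - 3 \cdot \frac{98464}{284} = - 3 \cdot 98464 \cdot \frac{1}{284} = \left(-3\right) \frac{24616}{71} = - \frac{73848}{71} \approx -1040.1$)
$\left(n - 915351\right) \left(1057755 + 3459217\right) = \left(- \frac{73848}{71} - 915351\right) \left(1057755 + 3459217\right) = \left(- \frac{65063769}{71}\right) 4516972 = - \frac{293891222787468}{71}$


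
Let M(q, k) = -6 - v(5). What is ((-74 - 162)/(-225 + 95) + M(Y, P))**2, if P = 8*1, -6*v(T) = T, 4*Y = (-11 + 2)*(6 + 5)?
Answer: 1708249/152100 ≈ 11.231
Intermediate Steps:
Y = -99/4 (Y = ((-11 + 2)*(6 + 5))/4 = (-9*11)/4 = (1/4)*(-99) = -99/4 ≈ -24.750)
v(T) = -T/6
P = 8
M(q, k) = -31/6 (M(q, k) = -6 - (-1)*5/6 = -6 - 1*(-5/6) = -6 + 5/6 = -31/6)
((-74 - 162)/(-225 + 95) + M(Y, P))**2 = ((-74 - 162)/(-225 + 95) - 31/6)**2 = (-236/(-130) - 31/6)**2 = (-236*(-1/130) - 31/6)**2 = (118/65 - 31/6)**2 = (-1307/390)**2 = 1708249/152100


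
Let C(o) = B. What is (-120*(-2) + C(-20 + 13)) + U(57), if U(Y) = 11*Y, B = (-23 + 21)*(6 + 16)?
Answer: 823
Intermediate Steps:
B = -44 (B = -2*22 = -44)
C(o) = -44
(-120*(-2) + C(-20 + 13)) + U(57) = (-120*(-2) - 44) + 11*57 = (240 - 44) + 627 = 196 + 627 = 823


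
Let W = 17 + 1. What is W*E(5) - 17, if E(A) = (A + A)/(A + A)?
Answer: 1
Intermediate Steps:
W = 18
E(A) = 1 (E(A) = (2*A)/((2*A)) = (2*A)*(1/(2*A)) = 1)
W*E(5) - 17 = 18*1 - 17 = 18 - 17 = 1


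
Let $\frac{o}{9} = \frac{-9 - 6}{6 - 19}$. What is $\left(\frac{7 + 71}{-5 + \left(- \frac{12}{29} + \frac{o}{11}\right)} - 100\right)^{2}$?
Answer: $\frac{1184904092089}{85895824} \approx 13795.0$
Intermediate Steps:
$o = \frac{135}{13}$ ($o = 9 \frac{-9 - 6}{6 - 19} = 9 \left(- \frac{15}{-13}\right) = 9 \left(\left(-15\right) \left(- \frac{1}{13}\right)\right) = 9 \cdot \frac{15}{13} = \frac{135}{13} \approx 10.385$)
$\left(\frac{7 + 71}{-5 + \left(- \frac{12}{29} + \frac{o}{11}\right)} - 100\right)^{2} = \left(\frac{7 + 71}{-5 + \left(- \frac{12}{29} + \frac{135}{13 \cdot 11}\right)} - 100\right)^{2} = \left(\frac{78}{-5 + \left(\left(-12\right) \frac{1}{29} + \frac{135}{13} \cdot \frac{1}{11}\right)} - 100\right)^{2} = \left(\frac{78}{-5 + \left(- \frac{12}{29} + \frac{135}{143}\right)} - 100\right)^{2} = \left(\frac{78}{-5 + \frac{2199}{4147}} - 100\right)^{2} = \left(\frac{78}{- \frac{18536}{4147}} - 100\right)^{2} = \left(78 \left(- \frac{4147}{18536}\right) - 100\right)^{2} = \left(- \frac{161733}{9268} - 100\right)^{2} = \left(- \frac{1088533}{9268}\right)^{2} = \frac{1184904092089}{85895824}$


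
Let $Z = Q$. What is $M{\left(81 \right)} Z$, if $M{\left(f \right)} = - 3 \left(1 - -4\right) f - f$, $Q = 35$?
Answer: $-45360$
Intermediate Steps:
$M{\left(f \right)} = - 16 f$ ($M{\left(f \right)} = - 3 \left(1 + 4\right) f - f = \left(-3\right) 5 f - f = - 15 f - f = - 16 f$)
$Z = 35$
$M{\left(81 \right)} Z = \left(-16\right) 81 \cdot 35 = \left(-1296\right) 35 = -45360$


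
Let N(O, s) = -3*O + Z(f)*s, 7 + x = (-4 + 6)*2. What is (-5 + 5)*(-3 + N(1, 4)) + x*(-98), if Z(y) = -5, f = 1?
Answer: 294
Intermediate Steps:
x = -3 (x = -7 + (-4 + 6)*2 = -7 + 2*2 = -7 + 4 = -3)
N(O, s) = -5*s - 3*O (N(O, s) = -3*O - 5*s = -5*s - 3*O)
(-5 + 5)*(-3 + N(1, 4)) + x*(-98) = (-5 + 5)*(-3 + (-5*4 - 3*1)) - 3*(-98) = 0*(-3 + (-20 - 3)) + 294 = 0*(-3 - 23) + 294 = 0*(-26) + 294 = 0 + 294 = 294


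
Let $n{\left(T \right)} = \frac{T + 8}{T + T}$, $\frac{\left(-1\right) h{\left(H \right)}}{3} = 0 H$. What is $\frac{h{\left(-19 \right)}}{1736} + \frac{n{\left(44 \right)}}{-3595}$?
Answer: $- \frac{13}{79090} \approx -0.00016437$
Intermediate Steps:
$h{\left(H \right)} = 0$ ($h{\left(H \right)} = - 3 \cdot 0 H = \left(-3\right) 0 = 0$)
$n{\left(T \right)} = \frac{8 + T}{2 T}$
$\frac{h{\left(-19 \right)}}{1736} + \frac{n{\left(44 \right)}}{-3595} = \frac{0}{1736} + \frac{\frac{1}{2} \cdot \frac{1}{44} \left(8 + 44\right)}{-3595} = 0 \cdot \frac{1}{1736} + \frac{1}{2} \cdot \frac{1}{44} \cdot 52 \left(- \frac{1}{3595}\right) = 0 + \frac{13}{22} \left(- \frac{1}{3595}\right) = 0 - \frac{13}{79090} = - \frac{13}{79090}$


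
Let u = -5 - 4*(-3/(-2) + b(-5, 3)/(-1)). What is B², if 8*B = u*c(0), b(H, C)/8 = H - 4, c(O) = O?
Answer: 0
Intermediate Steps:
b(H, C) = -32 + 8*H (b(H, C) = 8*(H - 4) = 8*(-4 + H) = -32 + 8*H)
u = -299 (u = -5 - 4*(-3/(-2) + (-32 + 8*(-5))/(-1)) = -5 - 4*(-3*(-½) + (-32 - 40)*(-1)) = -5 - 4*(3/2 - 72*(-1)) = -5 - 4*(3/2 + 72) = -5 - 4*147/2 = -5 - 294 = -299)
B = 0 (B = (-299*0)/8 = (⅛)*0 = 0)
B² = 0² = 0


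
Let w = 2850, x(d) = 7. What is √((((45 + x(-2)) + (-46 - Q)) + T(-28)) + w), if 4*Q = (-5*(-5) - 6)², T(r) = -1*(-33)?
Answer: √11195/2 ≈ 52.903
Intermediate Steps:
T(r) = 33
Q = 361/4 (Q = (-5*(-5) - 6)²/4 = (25 - 6)²/4 = (¼)*19² = (¼)*361 = 361/4 ≈ 90.250)
√((((45 + x(-2)) + (-46 - Q)) + T(-28)) + w) = √((((45 + 7) + (-46 - 1*361/4)) + 33) + 2850) = √(((52 + (-46 - 361/4)) + 33) + 2850) = √(((52 - 545/4) + 33) + 2850) = √((-337/4 + 33) + 2850) = √(-205/4 + 2850) = √(11195/4) = √11195/2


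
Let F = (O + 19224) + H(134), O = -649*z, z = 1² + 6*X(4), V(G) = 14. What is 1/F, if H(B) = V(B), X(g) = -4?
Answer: 1/34165 ≈ 2.9270e-5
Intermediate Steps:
z = -23 (z = 1² + 6*(-4) = 1 - 24 = -23)
H(B) = 14
O = 14927 (O = -649*(-23) = 14927)
F = 34165 (F = (14927 + 19224) + 14 = 34151 + 14 = 34165)
1/F = 1/34165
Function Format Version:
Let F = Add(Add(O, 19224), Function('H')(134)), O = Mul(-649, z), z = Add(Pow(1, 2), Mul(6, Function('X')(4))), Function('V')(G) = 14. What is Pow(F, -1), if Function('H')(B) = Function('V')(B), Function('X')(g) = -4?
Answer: Rational(1, 34165) ≈ 2.9270e-5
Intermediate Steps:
z = -23 (z = Add(Pow(1, 2), Mul(6, -4)) = Add(1, -24) = -23)
Function('H')(B) = 14
O = 14927 (O = Mul(-649, -23) = 14927)
F = 34165 (F = Add(Add(14927, 19224), 14) = Add(34151, 14) = 34165)
Pow(F, -1) = Pow(34165, -1) = Rational(1, 34165)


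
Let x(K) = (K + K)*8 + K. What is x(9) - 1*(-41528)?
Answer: 41681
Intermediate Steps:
x(K) = 17*K (x(K) = (2*K)*8 + K = 16*K + K = 17*K)
x(9) - 1*(-41528) = 17*9 - 1*(-41528) = 153 + 41528 = 41681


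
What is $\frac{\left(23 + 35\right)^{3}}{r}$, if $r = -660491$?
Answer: $- \frac{195112}{660491} \approx -0.2954$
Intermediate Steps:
$\frac{\left(23 + 35\right)^{3}}{r} = \frac{\left(23 + 35\right)^{3}}{-660491} = 58^{3} \left(- \frac{1}{660491}\right) = 195112 \left(- \frac{1}{660491}\right) = - \frac{195112}{660491}$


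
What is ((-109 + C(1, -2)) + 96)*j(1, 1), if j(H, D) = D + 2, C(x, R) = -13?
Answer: -78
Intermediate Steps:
j(H, D) = 2 + D
((-109 + C(1, -2)) + 96)*j(1, 1) = ((-109 - 13) + 96)*(2 + 1) = (-122 + 96)*3 = -26*3 = -78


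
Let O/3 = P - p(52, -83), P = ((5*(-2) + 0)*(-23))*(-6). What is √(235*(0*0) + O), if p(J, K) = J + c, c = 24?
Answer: 4*I*√273 ≈ 66.091*I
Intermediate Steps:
p(J, K) = 24 + J (p(J, K) = J + 24 = 24 + J)
P = -1380 (P = ((-10 + 0)*(-23))*(-6) = -10*(-23)*(-6) = 230*(-6) = -1380)
O = -4368 (O = 3*(-1380 - (24 + 52)) = 3*(-1380 - 1*76) = 3*(-1380 - 76) = 3*(-1456) = -4368)
√(235*(0*0) + O) = √(235*(0*0) - 4368) = √(235*0 - 4368) = √(0 - 4368) = √(-4368) = 4*I*√273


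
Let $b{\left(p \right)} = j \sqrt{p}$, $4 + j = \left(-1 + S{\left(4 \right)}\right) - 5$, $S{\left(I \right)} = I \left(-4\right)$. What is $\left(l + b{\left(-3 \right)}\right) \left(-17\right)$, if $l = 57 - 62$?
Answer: $85 + 442 i \sqrt{3} \approx 85.0 + 765.57 i$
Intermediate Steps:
$S{\left(I \right)} = - 4 I$
$l = -5$ ($l = 57 - 62 = -5$)
$j = -26$ ($j = -4 - 22 = -26$)
$b{\left(p \right)} = - 26 \sqrt{p}$
$\left(l + b{\left(-3 \right)}\right) \left(-17\right) = \left(-5 - 26 \sqrt{-3}\right) \left(-17\right) = \left(-5 - 26 i \sqrt{3}\right) \left(-17\right) = 85 + 442 i \sqrt{3}$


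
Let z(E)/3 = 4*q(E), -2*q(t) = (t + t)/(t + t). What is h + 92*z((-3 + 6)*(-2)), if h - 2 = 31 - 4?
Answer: -523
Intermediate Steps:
q(t) = -1/2 (q(t) = -(t + t)/(2*(t + t)) = -2*t/(2*(2*t)) = -2*t*1/(2*t)/2 = -1/2*1 = -1/2)
z(E) = -6 (z(E) = 3*(4*(-1/2)) = 3*(-2) = -6)
h = 29 (h = 2 + (31 - 4) = 2 + 27 = 29)
h + 92*z((-3 + 6)*(-2)) = 29 + 92*(-6) = 29 - 552 = -523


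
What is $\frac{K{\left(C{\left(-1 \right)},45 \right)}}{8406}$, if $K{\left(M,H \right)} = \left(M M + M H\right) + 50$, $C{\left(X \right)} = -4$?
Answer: $- \frac{19}{1401} \approx -0.013562$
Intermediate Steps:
$K{\left(M,H \right)} = 50 + M^{2} + H M$ ($K{\left(M,H \right)} = \left(M^{2} + H M\right) + 50 = 50 + M^{2} + H M$)
$\frac{K{\left(C{\left(-1 \right)},45 \right)}}{8406} = \frac{50 + \left(-4\right)^{2} + 45 \left(-4\right)}{8406} = \left(50 + 16 - 180\right) \frac{1}{8406} = \left(-114\right) \frac{1}{8406} = - \frac{19}{1401}$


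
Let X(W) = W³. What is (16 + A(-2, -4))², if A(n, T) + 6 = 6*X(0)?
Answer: 100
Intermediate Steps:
A(n, T) = -6 (A(n, T) = -6 + 6*0³ = -6 + 6*0 = -6 + 0 = -6)
(16 + A(-2, -4))² = (16 - 6)² = 10² = 100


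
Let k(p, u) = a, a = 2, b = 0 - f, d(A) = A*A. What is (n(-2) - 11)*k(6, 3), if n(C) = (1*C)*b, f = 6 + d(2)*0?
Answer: 2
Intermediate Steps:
d(A) = A²
f = 6 (f = 6 + 2²*0 = 6 + 4*0 = 6 + 0 = 6)
b = -6 (b = 0 - 1*6 = 0 - 6 = -6)
n(C) = -6*C (n(C) = (1*C)*(-6) = C*(-6) = -6*C)
k(p, u) = 2
(n(-2) - 11)*k(6, 3) = (-6*(-2) - 11)*2 = (12 - 11)*2 = 1*2 = 2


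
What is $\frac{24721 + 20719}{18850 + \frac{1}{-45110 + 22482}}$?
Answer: $\frac{1028216320}{426537799} \approx 2.4106$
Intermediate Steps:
$\frac{24721 + 20719}{18850 + \frac{1}{-45110 + 22482}} = \frac{45440}{18850 + \frac{1}{-22628}} = \frac{45440}{18850 - \frac{1}{22628}} = \frac{45440}{\frac{426537799}{22628}} = 45440 \cdot \frac{22628}{426537799} = \frac{1028216320}{426537799}$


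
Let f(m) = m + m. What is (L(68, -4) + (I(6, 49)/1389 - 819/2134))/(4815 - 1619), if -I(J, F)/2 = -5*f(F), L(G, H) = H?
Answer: -10902775/9473346696 ≈ -0.0011509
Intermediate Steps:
f(m) = 2*m
I(J, F) = 20*F (I(J, F) = -(-10)*2*F = -(-20)*F = 20*F)
(L(68, -4) + (I(6, 49)/1389 - 819/2134))/(4815 - 1619) = (-4 + ((20*49)/1389 - 819/2134))/(4815 - 1619) = (-4 + (980*(1/1389) - 819*1/2134))/3196 = (-4 + (980/1389 - 819/2134))*(1/3196) = (-4 + 953729/2964126)*(1/3196) = -10902775/2964126*1/3196 = -10902775/9473346696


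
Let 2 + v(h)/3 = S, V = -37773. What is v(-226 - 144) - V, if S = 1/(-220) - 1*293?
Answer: 8115357/220 ≈ 36888.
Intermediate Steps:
S = -64461/220 (S = -1/220 - 293 = -64461/220 ≈ -293.00)
v(h) = -194703/220 (v(h) = -6 + 3*(-64461/220) = -6 - 193383/220 = -194703/220)
v(-226 - 144) - V = -194703/220 - 1*(-37773) = -194703/220 + 37773 = 8115357/220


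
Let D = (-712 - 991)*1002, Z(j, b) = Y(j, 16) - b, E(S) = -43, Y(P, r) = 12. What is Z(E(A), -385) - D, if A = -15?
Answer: 1706803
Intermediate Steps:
Z(j, b) = 12 - b
D = -1706406 (D = -1703*1002 = -1706406)
Z(E(A), -385) - D = (12 - 1*(-385)) - 1*(-1706406) = (12 + 385) + 1706406 = 397 + 1706406 = 1706803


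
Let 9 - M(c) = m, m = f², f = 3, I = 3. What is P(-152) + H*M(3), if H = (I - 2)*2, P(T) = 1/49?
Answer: 1/49 ≈ 0.020408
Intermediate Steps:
P(T) = 1/49
H = 2 (H = (3 - 2)*2 = 1*2 = 2)
m = 9 (m = 3² = 9)
M(c) = 0 (M(c) = 9 - 1*9 = 9 - 9 = 0)
P(-152) + H*M(3) = 1/49 + 2*0 = 1/49 + 0 = 1/49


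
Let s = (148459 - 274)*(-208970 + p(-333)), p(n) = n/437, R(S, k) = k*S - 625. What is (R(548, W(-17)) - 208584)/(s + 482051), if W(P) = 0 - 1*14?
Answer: 13539571/1933153798424 ≈ 7.0039e-6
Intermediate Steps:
W(P) = -14 (W(P) = 0 - 14 = -14)
R(S, k) = -625 + S*k (R(S, k) = S*k - 625 = -625 + S*k)
p(n) = n/437 (p(n) = n*(1/437) = n/437)
s = -13532287245255/437 (s = (148459 - 274)*(-208970 + (1/437)*(-333)) = 148185*(-208970 - 333/437) = 148185*(-91320223/437) = -13532287245255/437 ≈ -3.0966e+10)
(R(548, W(-17)) - 208584)/(s + 482051) = ((-625 + 548*(-14)) - 208584)/(-13532287245255/437 + 482051) = ((-625 - 7672) - 208584)/(-13532076588968/437) = (-8297 - 208584)*(-437/13532076588968) = -216881*(-437/13532076588968) = 13539571/1933153798424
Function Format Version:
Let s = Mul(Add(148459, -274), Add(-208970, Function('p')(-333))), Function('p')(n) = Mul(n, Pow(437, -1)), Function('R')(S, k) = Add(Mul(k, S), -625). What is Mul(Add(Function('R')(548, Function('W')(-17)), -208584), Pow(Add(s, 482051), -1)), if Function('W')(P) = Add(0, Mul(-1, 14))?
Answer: Rational(13539571, 1933153798424) ≈ 7.0039e-6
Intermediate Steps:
Function('W')(P) = -14 (Function('W')(P) = Add(0, -14) = -14)
Function('R')(S, k) = Add(-625, Mul(S, k)) (Function('R')(S, k) = Add(Mul(S, k), -625) = Add(-625, Mul(S, k)))
Function('p')(n) = Mul(Rational(1, 437), n) (Function('p')(n) = Mul(n, Rational(1, 437)) = Mul(Rational(1, 437), n))
s = Rational(-13532287245255, 437) (s = Mul(Add(148459, -274), Add(-208970, Mul(Rational(1, 437), -333))) = Mul(148185, Add(-208970, Rational(-333, 437))) = Mul(148185, Rational(-91320223, 437)) = Rational(-13532287245255, 437) ≈ -3.0966e+10)
Mul(Add(Function('R')(548, Function('W')(-17)), -208584), Pow(Add(s, 482051), -1)) = Mul(Add(Add(-625, Mul(548, -14)), -208584), Pow(Add(Rational(-13532287245255, 437), 482051), -1)) = Mul(Add(Add(-625, -7672), -208584), Pow(Rational(-13532076588968, 437), -1)) = Mul(Add(-8297, -208584), Rational(-437, 13532076588968)) = Mul(-216881, Rational(-437, 13532076588968)) = Rational(13539571, 1933153798424)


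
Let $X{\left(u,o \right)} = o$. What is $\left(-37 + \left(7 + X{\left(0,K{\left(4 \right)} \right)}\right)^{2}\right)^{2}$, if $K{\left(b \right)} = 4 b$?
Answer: $242064$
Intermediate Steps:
$\left(-37 + \left(7 + X{\left(0,K{\left(4 \right)} \right)}\right)^{2}\right)^{2} = \left(-37 + \left(7 + 4 \cdot 4\right)^{2}\right)^{2} = \left(-37 + \left(7 + 16\right)^{2}\right)^{2} = \left(-37 + 23^{2}\right)^{2} = \left(-37 + 529\right)^{2} = 492^{2} = 242064$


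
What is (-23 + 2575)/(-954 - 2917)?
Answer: -2552/3871 ≈ -0.65926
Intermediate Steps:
(-23 + 2575)/(-954 - 2917) = 2552/(-3871) = 2552*(-1/3871) = -2552/3871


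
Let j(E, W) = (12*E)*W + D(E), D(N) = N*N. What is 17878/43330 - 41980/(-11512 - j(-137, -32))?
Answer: 235777353/256541455 ≈ 0.91906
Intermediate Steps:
D(N) = N²
j(E, W) = E² + 12*E*W (j(E, W) = (12*E)*W + E² = 12*E*W + E² = E² + 12*E*W)
17878/43330 - 41980/(-11512 - j(-137, -32)) = 17878/43330 - 41980/(-11512 - (-137)*(-137 + 12*(-32))) = 17878*(1/43330) - 41980/(-11512 - (-137)*(-137 - 384)) = 1277/3095 - 41980/(-11512 - (-137)*(-521)) = 1277/3095 - 41980/(-11512 - 1*71377) = 1277/3095 - 41980/(-11512 - 71377) = 1277/3095 - 41980/(-82889) = 1277/3095 - 41980*(-1/82889) = 1277/3095 + 41980/82889 = 235777353/256541455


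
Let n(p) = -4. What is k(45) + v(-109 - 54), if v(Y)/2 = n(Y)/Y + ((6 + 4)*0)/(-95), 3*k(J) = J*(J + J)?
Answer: 220058/163 ≈ 1350.0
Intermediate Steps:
k(J) = 2*J²/3 (k(J) = (J*(J + J))/3 = (J*(2*J))/3 = (2*J²)/3 = 2*J²/3)
v(Y) = -8/Y (v(Y) = 2*(-4/Y + ((6 + 4)*0)/(-95)) = 2*(-4/Y + (10*0)*(-1/95)) = 2*(-4/Y + 0*(-1/95)) = 2*(-4/Y + 0) = 2*(-4/Y) = -8/Y)
k(45) + v(-109 - 54) = (⅔)*45² - 8/(-109 - 54) = (⅔)*2025 - 8/(-163) = 1350 - 8*(-1/163) = 1350 + 8/163 = 220058/163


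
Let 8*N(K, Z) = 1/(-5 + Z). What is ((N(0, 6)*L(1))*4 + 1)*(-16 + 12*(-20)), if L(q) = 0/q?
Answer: -256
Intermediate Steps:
L(q) = 0
N(K, Z) = 1/(8*(-5 + Z))
((N(0, 6)*L(1))*4 + 1)*(-16 + 12*(-20)) = (((1/(8*(-5 + 6)))*0)*4 + 1)*(-16 + 12*(-20)) = ((((⅛)/1)*0)*4 + 1)*(-16 - 240) = ((((⅛)*1)*0)*4 + 1)*(-256) = (((⅛)*0)*4 + 1)*(-256) = (0*4 + 1)*(-256) = (0 + 1)*(-256) = 1*(-256) = -256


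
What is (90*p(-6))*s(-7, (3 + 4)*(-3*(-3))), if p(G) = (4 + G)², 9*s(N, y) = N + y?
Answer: 2240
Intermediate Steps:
s(N, y) = N/9 + y/9 (s(N, y) = (N + y)/9 = N/9 + y/9)
(90*p(-6))*s(-7, (3 + 4)*(-3*(-3))) = (90*(4 - 6)²)*((⅑)*(-7) + ((3 + 4)*(-3*(-3)))/9) = (90*(-2)²)*(-7/9 + (7*9)/9) = (90*4)*(-7/9 + (⅑)*63) = 360*(-7/9 + 7) = 360*(56/9) = 2240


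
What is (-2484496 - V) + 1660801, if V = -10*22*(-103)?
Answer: -846355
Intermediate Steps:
V = 22660 (V = -220*(-103) = 22660)
(-2484496 - V) + 1660801 = (-2484496 - 1*22660) + 1660801 = (-2484496 - 22660) + 1660801 = -2507156 + 1660801 = -846355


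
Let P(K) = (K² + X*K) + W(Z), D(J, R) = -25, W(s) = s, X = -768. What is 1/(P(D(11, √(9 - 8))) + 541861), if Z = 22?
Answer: 1/561708 ≈ 1.7803e-6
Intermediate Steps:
P(K) = 22 + K² - 768*K (P(K) = (K² - 768*K) + 22 = 22 + K² - 768*K)
1/(P(D(11, √(9 - 8))) + 541861) = 1/((22 + (-25)² - 768*(-25)) + 541861) = 1/((22 + 625 + 19200) + 541861) = 1/(19847 + 541861) = 1/561708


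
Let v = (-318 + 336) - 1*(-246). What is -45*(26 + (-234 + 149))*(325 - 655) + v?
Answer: -875886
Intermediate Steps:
v = 264 (v = 18 + 246 = 264)
-45*(26 + (-234 + 149))*(325 - 655) + v = -45*(26 + (-234 + 149))*(325 - 655) + 264 = -45*(26 - 85)*(-330) + 264 = -(-2655)*(-330) + 264 = -45*19470 + 264 = -876150 + 264 = -875886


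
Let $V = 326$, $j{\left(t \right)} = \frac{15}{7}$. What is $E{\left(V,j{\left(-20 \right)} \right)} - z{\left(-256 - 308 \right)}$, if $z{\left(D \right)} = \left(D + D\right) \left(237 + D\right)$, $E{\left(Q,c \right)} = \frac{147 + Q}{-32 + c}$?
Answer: $- \frac{7008565}{19} \approx -3.6887 \cdot 10^{5}$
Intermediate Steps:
$j{\left(t \right)} = \frac{15}{7}$ ($j{\left(t \right)} = 15 \cdot \frac{1}{7} = \frac{15}{7}$)
$E{\left(Q,c \right)} = \frac{147 + Q}{-32 + c}$
$z{\left(D \right)} = 2 D \left(237 + D\right)$
$E{\left(V,j{\left(-20 \right)} \right)} - z{\left(-256 - 308 \right)} = \frac{147 + 326}{-32 + \frac{15}{7}} - 2 \left(-256 - 308\right) \left(237 - 564\right) = \frac{1}{- \frac{209}{7}} \cdot 473 - 2 \left(-256 - 308\right) \left(237 - 564\right) = \left(- \frac{7}{209}\right) 473 - 2 \left(-564\right) \left(237 - 564\right) = - \frac{301}{19} - 2 \left(-564\right) \left(-327\right) = - \frac{301}{19} - 368856 = - \frac{7008565}{19}$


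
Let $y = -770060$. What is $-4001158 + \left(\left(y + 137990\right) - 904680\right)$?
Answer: $-5537908$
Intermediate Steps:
$-4001158 + \left(\left(y + 137990\right) - 904680\right) = -4001158 + \left(\left(-770060 + 137990\right) - 904680\right) = -4001158 - 1536750 = -5537908$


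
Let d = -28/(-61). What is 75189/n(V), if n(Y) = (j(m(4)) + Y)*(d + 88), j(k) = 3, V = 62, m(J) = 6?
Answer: 64599/4940 ≈ 13.077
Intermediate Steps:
d = 28/61 (d = -28*(-1/61) = 28/61 ≈ 0.45902)
n(Y) = 16188/61 + 5396*Y/61 (n(Y) = (3 + Y)*(28/61 + 88) = (3 + Y)*(5396/61) = 16188/61 + 5396*Y/61)
75189/n(V) = 75189/(16188/61 + (5396/61)*62) = 75189/(16188/61 + 334552/61) = 75189/(350740/61) = 75189*(61/350740) = 64599/4940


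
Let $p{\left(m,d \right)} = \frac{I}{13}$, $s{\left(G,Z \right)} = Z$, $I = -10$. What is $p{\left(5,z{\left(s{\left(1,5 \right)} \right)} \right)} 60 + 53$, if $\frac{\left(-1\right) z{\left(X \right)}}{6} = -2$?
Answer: $\frac{89}{13} \approx 6.8462$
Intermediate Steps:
$z{\left(X \right)} = 12$ ($z{\left(X \right)} = \left(-6\right) \left(-2\right) = 12$)
$p{\left(m,d \right)} = - \frac{10}{13}$
$p{\left(5,z{\left(s{\left(1,5 \right)} \right)} \right)} 60 + 53 = \left(- \frac{10}{13}\right) 60 + 53 = - \frac{600}{13} + 53 = \frac{89}{13}$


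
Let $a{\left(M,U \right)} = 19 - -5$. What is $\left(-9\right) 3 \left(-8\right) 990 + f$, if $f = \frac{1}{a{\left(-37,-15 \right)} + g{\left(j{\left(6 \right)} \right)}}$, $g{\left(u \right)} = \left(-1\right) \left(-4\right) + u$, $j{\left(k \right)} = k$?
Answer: $\frac{7270561}{34} \approx 2.1384 \cdot 10^{5}$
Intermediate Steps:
$a{\left(M,U \right)} = 24$ ($a{\left(M,U \right)} = 19 + 5 = 24$)
$g{\left(u \right)} = 4 + u$
$f = \frac{1}{34}$ ($f = \frac{1}{24 + \left(4 + 6\right)} = \frac{1}{24 + 10} = \frac{1}{34} \approx 0.029412$)
$\left(-9\right) 3 \left(-8\right) 990 + f = \left(-9\right) 3 \left(-8\right) 990 + \frac{1}{34} = \left(-27\right) \left(-8\right) 990 + \frac{1}{34} = 216 \cdot 990 + \frac{1}{34} = 213840 + \frac{1}{34} = \frac{7270561}{34}$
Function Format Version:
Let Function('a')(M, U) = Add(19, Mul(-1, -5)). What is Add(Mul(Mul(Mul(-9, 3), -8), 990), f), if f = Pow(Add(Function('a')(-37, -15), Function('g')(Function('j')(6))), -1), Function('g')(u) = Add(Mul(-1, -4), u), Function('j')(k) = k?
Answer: Rational(7270561, 34) ≈ 2.1384e+5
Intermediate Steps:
Function('a')(M, U) = 24 (Function('a')(M, U) = Add(19, 5) = 24)
Function('g')(u) = Add(4, u)
f = Rational(1, 34) (f = Pow(Add(24, Add(4, 6)), -1) = Pow(Add(24, 10), -1) = Pow(34, -1) = Rational(1, 34) ≈ 0.029412)
Add(Mul(Mul(Mul(-9, 3), -8), 990), f) = Add(Mul(Mul(Mul(-9, 3), -8), 990), Rational(1, 34)) = Add(Mul(Mul(-27, -8), 990), Rational(1, 34)) = Add(Mul(216, 990), Rational(1, 34)) = Add(213840, Rational(1, 34)) = Rational(7270561, 34)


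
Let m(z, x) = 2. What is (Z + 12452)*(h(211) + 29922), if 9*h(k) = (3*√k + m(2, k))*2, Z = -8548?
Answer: 1051355008/9 + 7808*√211/3 ≈ 1.1686e+8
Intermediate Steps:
h(k) = 4/9 + 2*√k/3 (h(k) = ((3*√k + 2)*2)/9 = ((2 + 3*√k)*2)/9 = (4 + 6*√k)/9 = 4/9 + 2*√k/3)
(Z + 12452)*(h(211) + 29922) = (-8548 + 12452)*((4/9 + 2*√211/3) + 29922) = 3904*(269302/9 + 2*√211/3) = 1051355008/9 + 7808*√211/3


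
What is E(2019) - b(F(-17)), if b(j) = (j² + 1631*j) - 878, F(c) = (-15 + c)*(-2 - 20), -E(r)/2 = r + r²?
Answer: -9799722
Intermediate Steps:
E(r) = -2*r - 2*r² (E(r) = -2*(r + r²) = -2*r - 2*r²)
F(c) = 330 - 22*c (F(c) = (-15 + c)*(-22) = 330 - 22*c)
b(j) = -878 + j² + 1631*j
E(2019) - b(F(-17)) = -2*2019*(1 + 2019) - (-878 + (330 - 22*(-17))² + 1631*(330 - 22*(-17))) = -2*2019*2020 - (-878 + (330 + 374)² + 1631*(330 + 374)) = -8156760 - (-878 + 704² + 1631*704) = -8156760 - (-878 + 495616 + 1148224) = -8156760 - 1*1642962 = -8156760 - 1642962 = -9799722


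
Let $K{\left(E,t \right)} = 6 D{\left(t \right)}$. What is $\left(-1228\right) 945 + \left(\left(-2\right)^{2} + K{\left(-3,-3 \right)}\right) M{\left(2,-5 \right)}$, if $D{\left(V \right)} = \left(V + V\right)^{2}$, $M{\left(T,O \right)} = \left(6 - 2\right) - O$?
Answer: $-1158480$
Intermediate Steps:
$M{\left(T,O \right)} = 4 - O$
$D{\left(V \right)} = 4 V^{2}$ ($D{\left(V \right)} = \left(2 V\right)^{2} = 4 V^{2}$)
$K{\left(E,t \right)} = 24 t^{2}$ ($K{\left(E,t \right)} = 6 \cdot 4 t^{2} = 24 t^{2}$)
$\left(-1228\right) 945 + \left(\left(-2\right)^{2} + K{\left(-3,-3 \right)}\right) M{\left(2,-5 \right)} = \left(-1228\right) 945 + \left(\left(-2\right)^{2} + 24 \left(-3\right)^{2}\right) \left(4 - -5\right) = -1160460 + \left(4 + 24 \cdot 9\right) \left(4 + 5\right) = -1160460 + \left(4 + 216\right) 9 = -1160460 + 220 \cdot 9 = -1160460 + 1980 = -1158480$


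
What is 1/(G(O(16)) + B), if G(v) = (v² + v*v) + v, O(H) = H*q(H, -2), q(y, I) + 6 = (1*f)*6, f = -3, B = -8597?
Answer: 1/285931 ≈ 3.4973e-6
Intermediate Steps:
q(y, I) = -24 (q(y, I) = -6 + (1*(-3))*6 = -6 - 3*6 = -6 - 18 = -24)
O(H) = -24*H (O(H) = H*(-24) = -24*H)
G(v) = v + 2*v² (G(v) = (v² + v²) + v = 2*v² + v = v + 2*v²)
1/(G(O(16)) + B) = 1/((-24*16)*(1 + 2*(-24*16)) - 8597) = 1/(-384*(1 + 2*(-384)) - 8597) = 1/(-384*(1 - 768) - 8597) = 1/(-384*(-767) - 8597) = 1/(294528 - 8597) = 1/285931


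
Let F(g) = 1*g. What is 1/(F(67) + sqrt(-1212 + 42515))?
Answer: -67/36814 + sqrt(41303)/36814 ≈ 0.0037005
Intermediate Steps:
F(g) = g
1/(F(67) + sqrt(-1212 + 42515)) = 1/(67 + sqrt(-1212 + 42515)) = 1/(67 + sqrt(41303))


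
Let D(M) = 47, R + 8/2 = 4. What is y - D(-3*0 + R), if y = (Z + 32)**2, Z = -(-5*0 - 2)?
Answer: 1109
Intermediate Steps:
R = 0 (R = -4 + 4 = 0)
Z = 2 (Z = -(0 - 2) = -1*(-2) = 2)
y = 1156 (y = (2 + 32)**2 = 34**2 = 1156)
y - D(-3*0 + R) = 1156 - 1*47 = 1156 - 47 = 1109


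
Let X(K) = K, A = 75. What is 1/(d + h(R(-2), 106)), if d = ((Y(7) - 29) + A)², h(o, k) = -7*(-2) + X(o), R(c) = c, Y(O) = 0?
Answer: 1/2128 ≈ 0.00046992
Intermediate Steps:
h(o, k) = 14 + o (h(o, k) = -7*(-2) + o = 14 + o)
d = 2116 (d = ((0 - 29) + 75)² = (-29 + 75)² = 46² = 2116)
1/(d + h(R(-2), 106)) = 1/(2116 + (14 - 2)) = 1/(2116 + 12) = 1/2128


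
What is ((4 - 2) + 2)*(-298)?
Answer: -1192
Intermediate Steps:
((4 - 2) + 2)*(-298) = (2 + 2)*(-298) = 4*(-298) = -1192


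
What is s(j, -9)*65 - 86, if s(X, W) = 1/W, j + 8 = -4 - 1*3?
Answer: -839/9 ≈ -93.222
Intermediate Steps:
j = -15 (j = -8 + (-4 - 1*3) = -8 + (-4 - 3) = -8 - 7 = -15)
s(j, -9)*65 - 86 = 65/(-9) - 86 = -⅑*65 - 86 = -65/9 - 86 = -839/9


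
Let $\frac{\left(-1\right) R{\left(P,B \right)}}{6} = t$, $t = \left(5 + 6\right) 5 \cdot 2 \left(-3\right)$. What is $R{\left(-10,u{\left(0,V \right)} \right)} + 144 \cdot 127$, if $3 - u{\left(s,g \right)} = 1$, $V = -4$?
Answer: $20268$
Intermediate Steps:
$u{\left(s,g \right)} = 2$ ($u{\left(s,g \right)} = 3 - 1 = 2$)
$t = -330$ ($t = 11 \cdot 5 \cdot 2 \left(-3\right) = 55 \cdot 2 \left(-3\right) = 110 \left(-3\right) = -330$)
$R{\left(P,B \right)} = 1980$ ($R{\left(P,B \right)} = \left(-6\right) \left(-330\right) = 1980$)
$R{\left(-10,u{\left(0,V \right)} \right)} + 144 \cdot 127 = 1980 + 144 \cdot 127 = 1980 + 18288 = 20268$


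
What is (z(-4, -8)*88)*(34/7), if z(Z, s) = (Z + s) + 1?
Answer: -32912/7 ≈ -4701.7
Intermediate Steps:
z(Z, s) = 1 + Z + s
(z(-4, -8)*88)*(34/7) = ((1 - 4 - 8)*88)*(34/7) = (-11*88)*(34*(1/7)) = -968*34/7 = -32912/7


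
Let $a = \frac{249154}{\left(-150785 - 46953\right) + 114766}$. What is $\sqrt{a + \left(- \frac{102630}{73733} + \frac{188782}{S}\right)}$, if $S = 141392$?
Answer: $\frac{7 i \sqrt{1508279997364901422232306}}{4914797549492} \approx 1.7492 i$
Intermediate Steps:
$a = - \frac{124577}{41486}$ ($a = \frac{249154}{-197738 + 114766} = \frac{249154}{-82972} = 249154 \left(- \frac{1}{82972}\right) = - \frac{124577}{41486} \approx -3.0029$)
$\sqrt{a + \left(- \frac{102630}{73733} + \frac{188782}{S}\right)} = \sqrt{- \frac{124577}{41486} + \left(- \frac{102630}{73733} + \frac{188782}{141392}\right)} = \sqrt{- \frac{124577}{41486} + \left(\left(-102630\right) \frac{1}{73733} + 188782 \cdot \frac{1}{141392}\right)} = \sqrt{- \frac{124577}{41486} + \left(- \frac{9330}{6703} + \frac{94391}{70696}\right)} = \sqrt{- \frac{124577}{41486} - \frac{26890807}{473875288}} = \sqrt{- \frac{30074776886189}{9829595098984}} = \frac{7 i \sqrt{1508279997364901422232306}}{4914797549492}$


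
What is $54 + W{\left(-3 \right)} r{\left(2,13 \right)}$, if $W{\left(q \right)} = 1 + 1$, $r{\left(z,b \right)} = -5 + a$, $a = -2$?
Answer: $40$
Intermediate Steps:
$r{\left(z,b \right)} = -7$ ($r{\left(z,b \right)} = -5 - 2 = -7$)
$W{\left(q \right)} = 2$
$54 + W{\left(-3 \right)} r{\left(2,13 \right)} = 54 + 2 \left(-7\right) = 54 - 14 = 40$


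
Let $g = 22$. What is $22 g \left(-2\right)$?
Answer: $-968$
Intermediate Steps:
$22 g \left(-2\right) = 22 \cdot 22 \left(-2\right) = 484 \left(-2\right) = -968$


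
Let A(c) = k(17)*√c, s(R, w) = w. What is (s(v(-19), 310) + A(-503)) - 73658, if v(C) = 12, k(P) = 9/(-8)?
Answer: -73348 - 9*I*√503/8 ≈ -73348.0 - 25.231*I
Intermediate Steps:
k(P) = -9/8 (k(P) = 9*(-⅛) = -9/8)
A(c) = -9*√c/8
(s(v(-19), 310) + A(-503)) - 73658 = (310 - 9*I*√503/8) - 73658 = -73348 - 9*I*√503/8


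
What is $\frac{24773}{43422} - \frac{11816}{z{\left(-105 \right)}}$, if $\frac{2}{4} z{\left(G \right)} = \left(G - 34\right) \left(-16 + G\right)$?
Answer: $\frac{160119911}{730314618} \approx 0.21925$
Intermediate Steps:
$z{\left(G \right)} = 2 \left(-34 + G\right) \left(-16 + G\right)$ ($z{\left(G \right)} = 2 \left(G - 34\right) \left(-16 + G\right) = 2 \left(-34 + G\right) \left(-16 + G\right)$)
$\frac{24773}{43422} - \frac{11816}{z{\left(-105 \right)}} = \frac{24773}{43422} - \frac{11816}{1088 - -10500 + 2 \left(-105\right)^{2}} = 24773 \cdot \frac{1}{43422} - \frac{11816}{1088 + 10500 + 2 \cdot 11025} = \frac{24773}{43422} - \frac{11816}{1088 + 10500 + 22050} = \frac{24773}{43422} - \frac{11816}{33638} = \frac{24773}{43422} - \frac{5908}{16819} = \frac{160119911}{730314618}$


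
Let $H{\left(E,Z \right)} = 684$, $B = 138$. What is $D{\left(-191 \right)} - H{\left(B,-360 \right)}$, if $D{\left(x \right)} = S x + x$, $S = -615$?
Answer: $116590$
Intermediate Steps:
$D{\left(x \right)} = - 614 x$ ($D{\left(x \right)} = - 615 x + x = - 614 x$)
$D{\left(-191 \right)} - H{\left(B,-360 \right)} = \left(-614\right) \left(-191\right) - 684 = 117274 - 684 = 116590$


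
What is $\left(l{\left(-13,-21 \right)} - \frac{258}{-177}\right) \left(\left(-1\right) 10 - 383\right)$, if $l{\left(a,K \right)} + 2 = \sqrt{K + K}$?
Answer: $\frac{12576}{59} - 393 i \sqrt{42} \approx 213.15 - 2546.9 i$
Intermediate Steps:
$l{\left(a,K \right)} = -2 + \sqrt{2} \sqrt{K}$ ($l{\left(a,K \right)} = -2 + \sqrt{K + K} = -2 + \sqrt{2 K} = -2 + \sqrt{2} \sqrt{K}$)
$\left(l{\left(-13,-21 \right)} - \frac{258}{-177}\right) \left(\left(-1\right) 10 - 383\right) = \left(\left(-2 + \sqrt{2} \sqrt{-21}\right) - \frac{258}{-177}\right) \left(\left(-1\right) 10 - 383\right) = \left(\left(-2 + \sqrt{2} i \sqrt{21}\right) - - \frac{86}{59}\right) \left(-10 - 383\right) = \left(\left(-2 + i \sqrt{42}\right) + \frac{86}{59}\right) \left(-393\right) = \left(- \frac{32}{59} + i \sqrt{42}\right) \left(-393\right) = \frac{12576}{59} - 393 i \sqrt{42}$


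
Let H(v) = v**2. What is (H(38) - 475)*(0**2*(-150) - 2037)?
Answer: -1973853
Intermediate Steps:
(H(38) - 475)*(0**2*(-150) - 2037) = (38**2 - 475)*(0**2*(-150) - 2037) = (1444 - 475)*(0*(-150) - 2037) = 969*(0 - 2037) = 969*(-2037) = -1973853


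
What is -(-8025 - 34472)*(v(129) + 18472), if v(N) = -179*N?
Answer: -196293643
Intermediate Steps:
-(-8025 - 34472)*(v(129) + 18472) = -(-8025 - 34472)*(-179*129 + 18472) = -(-42497)*(-23091 + 18472) = -(-42497)*(-4619) = -1*196293643 = -196293643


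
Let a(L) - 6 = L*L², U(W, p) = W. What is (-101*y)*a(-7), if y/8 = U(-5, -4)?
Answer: -1361480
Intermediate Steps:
a(L) = 6 + L³ (a(L) = 6 + L*L² = 6 + L³)
y = -40 (y = 8*(-5) = -40)
(-101*y)*a(-7) = (-101*(-40))*(6 + (-7)³) = 4040*(6 - 343) = 4040*(-337) = -1361480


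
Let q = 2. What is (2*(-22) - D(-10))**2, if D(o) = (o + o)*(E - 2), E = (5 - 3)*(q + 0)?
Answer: 16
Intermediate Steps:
E = 4 (E = (5 - 3)*(2 + 0) = 2*2 = 4)
D(o) = 4*o (D(o) = (o + o)*(4 - 2) = (2*o)*2 = 4*o)
(2*(-22) - D(-10))**2 = (2*(-22) - 4*(-10))**2 = (-44 - 1*(-40))**2 = (-44 + 40)**2 = (-4)**2 = 16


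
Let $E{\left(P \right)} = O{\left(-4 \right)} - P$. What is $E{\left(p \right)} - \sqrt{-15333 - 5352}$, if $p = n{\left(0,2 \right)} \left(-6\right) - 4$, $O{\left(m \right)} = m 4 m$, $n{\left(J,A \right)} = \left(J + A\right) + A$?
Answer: $92 - i \sqrt{20685} \approx 92.0 - 143.82 i$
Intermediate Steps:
$n{\left(J,A \right)} = J + 2 A$ ($n{\left(J,A \right)} = \left(A + J\right) + A = J + 2 A$)
$O{\left(m \right)} = 4 m^{2}$ ($O{\left(m \right)} = 4 m m = 4 m^{2}$)
$p = -28$ ($p = \left(0 + 2 \cdot 2\right) \left(-6\right) - 4 = \left(0 + 4\right) \left(-6\right) - 4 = 4 \left(-6\right) - 4 = -24 - 4 = -28$)
$E{\left(P \right)} = 64 - P$ ($E{\left(P \right)} = 4 \left(-4\right)^{2} - P = 4 \cdot 16 - P = 64 - P$)
$E{\left(p \right)} - \sqrt{-15333 - 5352} = \left(64 - -28\right) - \sqrt{-15333 - 5352} = \left(64 + 28\right) - \sqrt{-20685} = 92 - i \sqrt{20685}$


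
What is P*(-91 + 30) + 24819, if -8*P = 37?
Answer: 200809/8 ≈ 25101.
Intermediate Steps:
P = -37/8 (P = -1/8*37 = -37/8 ≈ -4.6250)
P*(-91 + 30) + 24819 = -37*(-91 + 30)/8 + 24819 = -37/8*(-61) + 24819 = 2257/8 + 24819 = 200809/8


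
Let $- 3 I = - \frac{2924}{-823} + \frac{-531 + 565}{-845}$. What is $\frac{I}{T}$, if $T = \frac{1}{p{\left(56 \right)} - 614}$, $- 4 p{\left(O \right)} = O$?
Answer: $\frac{511359048}{695435} \approx 735.31$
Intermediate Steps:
$p{\left(O \right)} = - \frac{O}{4}$
$T = - \frac{1}{628}$ ($T = \frac{1}{\left(- \frac{1}{4}\right) 56 - 614} = \frac{1}{-14 - 614} = \frac{1}{-628} = - \frac{1}{628} \approx -0.0015924$)
$I = - \frac{814266}{695435}$ ($I = - \frac{- \frac{2924}{-823} + \frac{-531 + 565}{-845}}{3} = - \frac{\left(-2924\right) \left(- \frac{1}{823}\right) + 34 \left(- \frac{1}{845}\right)}{3} = - \frac{\frac{2924}{823} - \frac{34}{845}}{3} = \left(- \frac{1}{3}\right) \frac{2442798}{695435} = - \frac{814266}{695435} \approx -1.1709$)
$\frac{I}{T} = - \frac{814266}{695435 \left(- \frac{1}{628}\right)} = \left(- \frac{814266}{695435}\right) \left(-628\right) = \frac{511359048}{695435}$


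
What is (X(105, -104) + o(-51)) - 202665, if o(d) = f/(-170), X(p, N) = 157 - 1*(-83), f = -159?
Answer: -34412091/170 ≈ -2.0242e+5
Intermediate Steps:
X(p, N) = 240 (X(p, N) = 157 + 83 = 240)
o(d) = 159/170 (o(d) = -159/(-170) = -159*(-1/170) = 159/170)
(X(105, -104) + o(-51)) - 202665 = (240 + 159/170) - 202665 = 40959/170 - 202665 = -34412091/170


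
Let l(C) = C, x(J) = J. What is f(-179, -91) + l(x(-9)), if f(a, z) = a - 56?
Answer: -244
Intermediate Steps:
f(a, z) = -56 + a
f(-179, -91) + l(x(-9)) = (-56 - 179) - 9 = -235 - 9 = -244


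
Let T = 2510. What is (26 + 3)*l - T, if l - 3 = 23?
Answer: -1756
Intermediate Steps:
l = 26 (l = 3 + 23 = 26)
(26 + 3)*l - T = (26 + 3)*26 - 1*2510 = 29*26 - 2510 = 754 - 2510 = -1756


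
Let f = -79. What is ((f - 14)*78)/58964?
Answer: -3627/29482 ≈ -0.12302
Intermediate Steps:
((f - 14)*78)/58964 = ((-79 - 14)*78)/58964 = -93*78*(1/58964) = -7254*1/58964 = -3627/29482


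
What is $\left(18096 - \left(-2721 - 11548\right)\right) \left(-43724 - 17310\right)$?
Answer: $-1975365410$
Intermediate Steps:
$\left(18096 - \left(-2721 - 11548\right)\right) \left(-43724 - 17310\right) = \left(18096 - -14269\right) \left(-61034\right) = \left(18096 + \left(-2892 + 17161\right)\right) \left(-61034\right) = \left(18096 + 14269\right) \left(-61034\right) = 32365 \left(-61034\right) = -1975365410$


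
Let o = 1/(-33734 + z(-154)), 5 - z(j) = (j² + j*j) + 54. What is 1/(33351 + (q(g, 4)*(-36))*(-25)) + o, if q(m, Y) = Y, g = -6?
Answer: 44264/3000975465 ≈ 1.4750e-5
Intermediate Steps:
z(j) = -49 - 2*j² (z(j) = 5 - ((j² + j*j) + 54) = 5 - ((j² + j²) + 54) = 5 - (2*j² + 54) = 5 - (54 + 2*j²) = 5 + (-54 - 2*j²) = -49 - 2*j²)
o = -1/81215 (o = 1/(-33734 + (-49 - 2*(-154)²)) = 1/(-33734 + (-49 - 2*23716)) = 1/(-33734 + (-49 - 47432)) = 1/(-33734 - 47481) = 1/(-81215) = -1/81215 ≈ -1.2313e-5)
1/(33351 + (q(g, 4)*(-36))*(-25)) + o = 1/(33351 + (4*(-36))*(-25)) - 1/81215 = 1/(33351 - 144*(-25)) - 1/81215 = 1/(33351 + 3600) - 1/81215 = 1/36951 - 1/81215 = 44264/3000975465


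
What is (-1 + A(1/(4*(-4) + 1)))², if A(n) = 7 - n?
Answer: 8281/225 ≈ 36.804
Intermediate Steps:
(-1 + A(1/(4*(-4) + 1)))² = (-1 + (7 - 1/(4*(-4) + 1)))² = (-1 + (7 - 1/(-16 + 1)))² = (-1 + (7 - 1/(-15)))² = (-1 + (7 - 1*(-1/15)))² = (-1 + (7 + 1/15))² = (-1 + 106/15)² = (91/15)² = 8281/225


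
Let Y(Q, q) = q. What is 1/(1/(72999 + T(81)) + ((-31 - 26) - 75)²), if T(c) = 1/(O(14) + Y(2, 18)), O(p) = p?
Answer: 2335969/40701923888 ≈ 5.7392e-5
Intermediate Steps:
T(c) = 1/32 (T(c) = 1/(14 + 18) = 1/32)
1/(1/(72999 + T(81)) + ((-31 - 26) - 75)²) = 1/(1/(72999 + 1/32) + ((-31 - 26) - 75)²) = 1/(1/(2335969/32) + (-57 - 75)²) = 1/(32/2335969 + (-132)²) = 1/(32/2335969 + 17424) = 1/(40701923888/2335969) = 2335969/40701923888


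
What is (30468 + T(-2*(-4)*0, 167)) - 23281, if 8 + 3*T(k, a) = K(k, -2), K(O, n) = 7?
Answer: 21560/3 ≈ 7186.7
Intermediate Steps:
T(k, a) = -⅓ (T(k, a) = -8/3 + (⅓)*7 = -8/3 + 7/3 = -⅓)
(30468 + T(-2*(-4)*0, 167)) - 23281 = (30468 - ⅓) - 23281 = 91403/3 - 23281 = 21560/3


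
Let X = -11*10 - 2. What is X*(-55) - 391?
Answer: 5769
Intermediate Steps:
X = -112 (X = -110 - 2 = -112)
X*(-55) - 391 = -112*(-55) - 391 = 6160 - 391 = 5769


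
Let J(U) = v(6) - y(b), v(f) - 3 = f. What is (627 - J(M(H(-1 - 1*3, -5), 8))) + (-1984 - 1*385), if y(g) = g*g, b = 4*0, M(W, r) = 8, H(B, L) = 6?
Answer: -1751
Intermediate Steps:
v(f) = 3 + f
b = 0
y(g) = g**2
J(U) = 9 (J(U) = (3 + 6) - 1*0**2 = 9 - 1*0 = 9 + 0 = 9)
(627 - J(M(H(-1 - 1*3, -5), 8))) + (-1984 - 1*385) = (627 - 1*9) + (-1984 - 1*385) = (627 - 9) + (-1984 - 385) = 618 - 2369 = -1751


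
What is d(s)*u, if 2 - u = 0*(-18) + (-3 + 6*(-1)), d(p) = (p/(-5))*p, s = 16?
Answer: -2816/5 ≈ -563.20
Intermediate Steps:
d(p) = -p²/5 (d(p) = (p*(-⅕))*p = (-p/5)*p = -p²/5)
u = 11 (u = 2 - (0*(-18) + (-3 + 6*(-1))) = 2 - (0 + (-3 - 6)) = 2 - (0 - 9) = 2 - 1*(-9) = 2 + 9 = 11)
d(s)*u = -⅕*16²*11 = -⅕*256*11 = -256/5*11 = -2816/5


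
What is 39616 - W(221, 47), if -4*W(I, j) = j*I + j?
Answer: 84449/2 ≈ 42225.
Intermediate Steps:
W(I, j) = -j/4 - I*j/4 (W(I, j) = -(j*I + j)/4 = -(I*j + j)/4 = -(j + I*j)/4 = -j/4 - I*j/4)
39616 - W(221, 47) = 39616 - (-1)*47*(1 + 221)/4 = 39616 - (-1)*47*222/4 = 39616 - 1*(-5217/2) = 39616 + 5217/2 = 84449/2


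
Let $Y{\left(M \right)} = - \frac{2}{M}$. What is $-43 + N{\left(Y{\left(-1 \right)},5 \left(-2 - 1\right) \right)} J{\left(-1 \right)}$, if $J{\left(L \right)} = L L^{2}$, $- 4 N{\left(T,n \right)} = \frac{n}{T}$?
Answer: $- \frac{359}{8} \approx -44.875$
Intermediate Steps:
$N{\left(T,n \right)} = - \frac{n}{4 T}$ ($N{\left(T,n \right)} = - \frac{n \frac{1}{T}}{4} = - \frac{n}{4 T}$)
$J{\left(L \right)} = L^{3}$
$-43 + N{\left(Y{\left(-1 \right)},5 \left(-2 - 1\right) \right)} J{\left(-1 \right)} = -43 + - \frac{5 \left(-2 - 1\right)}{4 \left(- \frac{2}{-1}\right)} \left(-1\right)^{3} = -43 + - \frac{5 \left(-3\right)}{4 \left(\left(-2\right) \left(-1\right)\right)} \left(-1\right) = -43 + \left(- \frac{1}{4}\right) \left(-15\right) \frac{1}{2} \left(-1\right) = -43 + \frac{15}{8} \left(-1\right) = -43 - \frac{15}{8} = - \frac{359}{8}$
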